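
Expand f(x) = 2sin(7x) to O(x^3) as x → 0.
14*x + O(x**3)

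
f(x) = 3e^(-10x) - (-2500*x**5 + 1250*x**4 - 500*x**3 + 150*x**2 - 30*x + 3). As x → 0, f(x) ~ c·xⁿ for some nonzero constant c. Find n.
6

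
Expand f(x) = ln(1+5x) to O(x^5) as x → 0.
5*x - 25*x**2/2 + 125*x**3/3 - 625*x**4/4 + O(x**5)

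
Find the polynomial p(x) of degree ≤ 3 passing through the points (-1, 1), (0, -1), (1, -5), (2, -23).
-2*x**3 - x**2 - x - 1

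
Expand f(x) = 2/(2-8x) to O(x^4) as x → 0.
1 + 4*x + 16*x**2 + 64*x**3 + O(x**4)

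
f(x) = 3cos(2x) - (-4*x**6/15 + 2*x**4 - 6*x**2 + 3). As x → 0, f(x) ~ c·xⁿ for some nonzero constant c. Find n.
8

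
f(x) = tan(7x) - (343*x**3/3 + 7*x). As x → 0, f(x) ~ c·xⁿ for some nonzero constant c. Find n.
5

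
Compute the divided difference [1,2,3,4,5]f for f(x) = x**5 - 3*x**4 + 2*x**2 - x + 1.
12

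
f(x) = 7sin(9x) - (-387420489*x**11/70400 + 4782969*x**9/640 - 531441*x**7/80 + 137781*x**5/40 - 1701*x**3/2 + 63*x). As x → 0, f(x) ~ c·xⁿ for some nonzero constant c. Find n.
13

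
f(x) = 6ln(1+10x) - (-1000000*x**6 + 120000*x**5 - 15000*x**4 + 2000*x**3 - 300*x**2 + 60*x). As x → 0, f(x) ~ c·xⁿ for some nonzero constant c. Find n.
7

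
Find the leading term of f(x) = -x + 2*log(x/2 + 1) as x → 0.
-x**2/4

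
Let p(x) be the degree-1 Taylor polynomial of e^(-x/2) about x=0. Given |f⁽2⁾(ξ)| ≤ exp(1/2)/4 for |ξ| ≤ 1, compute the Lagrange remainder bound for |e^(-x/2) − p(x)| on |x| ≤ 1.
exp(1/2)/8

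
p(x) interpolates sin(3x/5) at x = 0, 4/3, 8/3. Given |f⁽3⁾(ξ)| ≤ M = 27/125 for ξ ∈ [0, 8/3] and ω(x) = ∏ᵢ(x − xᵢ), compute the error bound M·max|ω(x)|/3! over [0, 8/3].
64*sqrt(3)/3375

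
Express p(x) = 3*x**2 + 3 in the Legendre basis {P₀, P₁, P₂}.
(4)P₀ + (2)P₂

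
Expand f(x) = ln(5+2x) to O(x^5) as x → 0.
log(5) + 2*x/5 - 2*x**2/25 + 8*x**3/375 - 4*x**4/625 + O(x**5)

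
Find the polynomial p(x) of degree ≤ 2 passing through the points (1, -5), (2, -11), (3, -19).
-x**2 - 3*x - 1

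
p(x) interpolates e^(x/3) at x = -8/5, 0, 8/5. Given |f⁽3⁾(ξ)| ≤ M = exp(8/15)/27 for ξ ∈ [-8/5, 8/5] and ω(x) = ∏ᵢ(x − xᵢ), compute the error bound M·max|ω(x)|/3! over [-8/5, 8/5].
512*sqrt(3)*exp(8/15)/91125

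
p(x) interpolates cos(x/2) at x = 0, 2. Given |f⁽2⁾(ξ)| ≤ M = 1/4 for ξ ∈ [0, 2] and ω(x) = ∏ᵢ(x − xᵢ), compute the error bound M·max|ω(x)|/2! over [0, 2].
1/8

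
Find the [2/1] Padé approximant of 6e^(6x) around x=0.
(36*x**2 + 24*x + 6)/(1 - 2*x)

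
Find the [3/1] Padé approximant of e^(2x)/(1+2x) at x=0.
(11*x**3/6 + 2*x**2 + 9*x/4 + 1)/(9*x/4 + 1)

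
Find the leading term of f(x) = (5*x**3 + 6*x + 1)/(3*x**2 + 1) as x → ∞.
5*x/3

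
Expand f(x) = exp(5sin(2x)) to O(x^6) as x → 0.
1 + 10*x + 50*x**2 + 160*x**3 + 350*x**4 + 1504*x**5/3 + O(x**6)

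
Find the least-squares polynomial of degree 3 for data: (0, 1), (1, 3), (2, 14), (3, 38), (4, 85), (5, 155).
68/63 + (-22/27)x + (107/63)x² + (25/27)x³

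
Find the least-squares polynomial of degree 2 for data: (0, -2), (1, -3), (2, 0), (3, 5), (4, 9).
-87/35 + (-3/7)x + (6/7)x²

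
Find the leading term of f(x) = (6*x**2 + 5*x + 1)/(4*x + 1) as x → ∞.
3*x/2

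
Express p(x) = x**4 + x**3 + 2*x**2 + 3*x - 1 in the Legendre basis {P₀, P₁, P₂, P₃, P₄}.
(-2/15)P₀ + (18/5)P₁ + (40/21)P₂ + (2/5)P₃ + (8/35)P₄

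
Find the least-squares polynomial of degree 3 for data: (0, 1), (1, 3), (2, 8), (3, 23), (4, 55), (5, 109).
67/63 + (821/378)x + (-187/126)x² + (29/27)x³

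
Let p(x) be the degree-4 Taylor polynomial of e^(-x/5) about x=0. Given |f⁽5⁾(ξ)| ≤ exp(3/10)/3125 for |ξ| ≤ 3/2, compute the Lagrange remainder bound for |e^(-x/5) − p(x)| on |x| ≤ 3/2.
81*exp(3/10)/4000000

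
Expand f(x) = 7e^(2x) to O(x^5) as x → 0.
7 + 14*x + 14*x**2 + 28*x**3/3 + 14*x**4/3 + O(x**5)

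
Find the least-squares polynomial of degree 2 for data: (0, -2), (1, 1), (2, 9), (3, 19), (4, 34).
-73/35 + (11/7)x + (13/7)x²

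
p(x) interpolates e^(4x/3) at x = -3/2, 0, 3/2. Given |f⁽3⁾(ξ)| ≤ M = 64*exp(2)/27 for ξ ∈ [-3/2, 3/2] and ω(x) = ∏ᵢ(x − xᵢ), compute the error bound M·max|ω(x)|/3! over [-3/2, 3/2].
8*sqrt(3)*exp(2)/27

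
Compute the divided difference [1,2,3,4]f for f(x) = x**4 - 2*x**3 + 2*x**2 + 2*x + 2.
8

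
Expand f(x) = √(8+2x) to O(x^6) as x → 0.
2*sqrt(2) + sqrt(2)*x/4 - sqrt(2)*x**2/64 + sqrt(2)*x**3/512 - 5*sqrt(2)*x**4/16384 + 7*sqrt(2)*x**5/131072 + O(x**6)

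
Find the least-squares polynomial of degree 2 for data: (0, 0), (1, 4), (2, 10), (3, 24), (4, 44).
18/35 + (-22/35)x + (20/7)x²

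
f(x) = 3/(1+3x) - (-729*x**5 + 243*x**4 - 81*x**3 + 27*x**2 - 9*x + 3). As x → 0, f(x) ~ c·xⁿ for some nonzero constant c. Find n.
6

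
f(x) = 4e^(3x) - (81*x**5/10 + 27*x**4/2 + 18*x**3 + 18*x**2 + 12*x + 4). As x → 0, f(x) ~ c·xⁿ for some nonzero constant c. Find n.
6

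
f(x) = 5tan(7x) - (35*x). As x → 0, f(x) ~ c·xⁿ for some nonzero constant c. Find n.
3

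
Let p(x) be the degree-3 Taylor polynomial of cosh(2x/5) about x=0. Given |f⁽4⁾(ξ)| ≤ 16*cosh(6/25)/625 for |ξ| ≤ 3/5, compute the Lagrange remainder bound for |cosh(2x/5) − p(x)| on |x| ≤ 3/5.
54*cosh(6/25)/390625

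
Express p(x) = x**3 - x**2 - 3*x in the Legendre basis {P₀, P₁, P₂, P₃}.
(-1/3)P₀ + (-12/5)P₁ + (-2/3)P₂ + (2/5)P₃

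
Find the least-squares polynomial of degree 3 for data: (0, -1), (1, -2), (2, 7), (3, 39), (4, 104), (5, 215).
-41/42 + (-631/252)x + (-7/12)x² + (35/18)x³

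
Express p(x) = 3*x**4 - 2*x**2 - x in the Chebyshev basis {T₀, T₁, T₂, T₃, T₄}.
(1/8)T₀ - T₁ + (1/2)T₂ + (3/8)T₄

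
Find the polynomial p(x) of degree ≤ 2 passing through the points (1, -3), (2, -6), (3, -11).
-x**2 - 2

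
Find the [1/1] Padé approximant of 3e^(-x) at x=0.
(3 - 3*x/2)/(x/2 + 1)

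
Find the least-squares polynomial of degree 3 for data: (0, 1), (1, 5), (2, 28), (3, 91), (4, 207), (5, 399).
1 + (-1/14)x + (13/14)x² + (3)x³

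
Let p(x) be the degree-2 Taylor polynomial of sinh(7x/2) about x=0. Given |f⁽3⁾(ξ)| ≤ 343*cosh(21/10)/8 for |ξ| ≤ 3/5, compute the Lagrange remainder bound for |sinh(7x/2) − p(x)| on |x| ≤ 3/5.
3087*cosh(21/10)/2000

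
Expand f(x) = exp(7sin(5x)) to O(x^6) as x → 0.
1 + 35*x + 1225*x**2/2 + 7000*x**3 + 459375*x**4/8 + 1045625*x**5/3 + O(x**6)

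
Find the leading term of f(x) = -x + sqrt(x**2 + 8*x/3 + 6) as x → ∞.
4/3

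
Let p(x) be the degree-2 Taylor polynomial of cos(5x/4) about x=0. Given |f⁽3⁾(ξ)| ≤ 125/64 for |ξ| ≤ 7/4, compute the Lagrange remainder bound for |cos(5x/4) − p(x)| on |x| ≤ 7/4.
42875/24576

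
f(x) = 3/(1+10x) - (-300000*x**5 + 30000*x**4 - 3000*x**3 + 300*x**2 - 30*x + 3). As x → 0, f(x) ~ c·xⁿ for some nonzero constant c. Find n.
6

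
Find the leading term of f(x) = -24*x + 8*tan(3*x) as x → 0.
72*x**3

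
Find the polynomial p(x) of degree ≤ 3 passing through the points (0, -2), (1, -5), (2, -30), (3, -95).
-3*x**3 - 2*x**2 + 2*x - 2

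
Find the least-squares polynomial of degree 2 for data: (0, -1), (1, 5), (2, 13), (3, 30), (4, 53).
-16/35 + (71/70)x + (43/14)x²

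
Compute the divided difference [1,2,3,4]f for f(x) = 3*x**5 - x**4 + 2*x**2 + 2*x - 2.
185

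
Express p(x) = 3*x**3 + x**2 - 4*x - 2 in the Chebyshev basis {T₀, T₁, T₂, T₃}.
(-3/2)T₀ + (-7/4)T₁ + (1/2)T₂ + (3/4)T₃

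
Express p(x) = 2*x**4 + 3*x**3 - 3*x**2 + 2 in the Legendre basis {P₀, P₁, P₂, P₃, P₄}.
(7/5)P₀ + (9/5)P₁ + (-6/7)P₂ + (6/5)P₃ + (16/35)P₄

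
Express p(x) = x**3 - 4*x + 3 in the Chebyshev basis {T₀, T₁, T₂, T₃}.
(3)T₀ + (-13/4)T₁ + (1/4)T₃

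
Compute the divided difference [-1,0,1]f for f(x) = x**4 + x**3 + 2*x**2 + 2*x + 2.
3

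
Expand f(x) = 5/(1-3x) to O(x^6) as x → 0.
5 + 15*x + 45*x**2 + 135*x**3 + 405*x**4 + 1215*x**5 + O(x**6)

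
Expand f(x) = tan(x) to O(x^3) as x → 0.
x + O(x**3)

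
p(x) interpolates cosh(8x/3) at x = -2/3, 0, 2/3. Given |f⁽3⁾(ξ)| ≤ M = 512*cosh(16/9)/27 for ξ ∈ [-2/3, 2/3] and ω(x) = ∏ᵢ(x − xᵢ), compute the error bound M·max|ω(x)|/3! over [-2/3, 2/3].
4096*sqrt(3)*cosh(16/9)/19683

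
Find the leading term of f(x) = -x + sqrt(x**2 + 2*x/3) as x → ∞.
1/3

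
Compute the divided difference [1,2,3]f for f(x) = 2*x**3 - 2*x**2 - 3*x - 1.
10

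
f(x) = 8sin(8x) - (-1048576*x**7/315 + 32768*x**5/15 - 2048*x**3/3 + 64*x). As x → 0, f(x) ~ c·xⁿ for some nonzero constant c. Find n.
9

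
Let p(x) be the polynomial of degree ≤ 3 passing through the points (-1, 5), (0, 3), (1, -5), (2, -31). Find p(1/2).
1/2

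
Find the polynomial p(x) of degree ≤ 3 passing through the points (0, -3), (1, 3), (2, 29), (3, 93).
3*x**3 + x**2 + 2*x - 3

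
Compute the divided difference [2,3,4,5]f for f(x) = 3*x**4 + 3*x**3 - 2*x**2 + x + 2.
45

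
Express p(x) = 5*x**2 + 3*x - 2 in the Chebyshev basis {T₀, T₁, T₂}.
(1/2)T₀ + (3)T₁ + (5/2)T₂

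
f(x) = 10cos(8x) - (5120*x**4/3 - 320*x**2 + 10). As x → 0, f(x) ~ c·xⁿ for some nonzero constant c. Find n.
6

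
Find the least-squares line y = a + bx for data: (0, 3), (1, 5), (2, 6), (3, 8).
a = 31/10, b = 8/5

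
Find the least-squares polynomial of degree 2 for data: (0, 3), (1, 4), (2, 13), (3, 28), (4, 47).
13/5 + (-4/5)x + (3)x²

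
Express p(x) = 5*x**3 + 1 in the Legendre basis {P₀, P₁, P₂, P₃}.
P₀ + (3)P₁ + (2)P₃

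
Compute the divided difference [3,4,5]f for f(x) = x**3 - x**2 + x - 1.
11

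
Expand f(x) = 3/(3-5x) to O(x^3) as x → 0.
1 + 5*x/3 + 25*x**2/9 + O(x**3)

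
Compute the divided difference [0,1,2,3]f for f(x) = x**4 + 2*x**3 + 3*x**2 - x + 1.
8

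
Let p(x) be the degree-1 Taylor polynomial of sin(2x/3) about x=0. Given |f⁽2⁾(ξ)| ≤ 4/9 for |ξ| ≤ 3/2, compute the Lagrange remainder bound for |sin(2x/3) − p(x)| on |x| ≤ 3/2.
1/2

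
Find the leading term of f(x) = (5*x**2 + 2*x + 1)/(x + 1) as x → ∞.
5*x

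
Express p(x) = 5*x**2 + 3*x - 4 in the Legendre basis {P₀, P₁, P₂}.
(-7/3)P₀ + (3)P₁ + (10/3)P₂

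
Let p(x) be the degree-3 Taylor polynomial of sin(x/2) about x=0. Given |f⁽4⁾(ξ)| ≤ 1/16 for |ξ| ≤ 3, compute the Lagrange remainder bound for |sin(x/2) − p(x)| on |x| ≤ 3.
27/128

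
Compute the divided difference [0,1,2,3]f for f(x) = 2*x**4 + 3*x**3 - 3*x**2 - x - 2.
15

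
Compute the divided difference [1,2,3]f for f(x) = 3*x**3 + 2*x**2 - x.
20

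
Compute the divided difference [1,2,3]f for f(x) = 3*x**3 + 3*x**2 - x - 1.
21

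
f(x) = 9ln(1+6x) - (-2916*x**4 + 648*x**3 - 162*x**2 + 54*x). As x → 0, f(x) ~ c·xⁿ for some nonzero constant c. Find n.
5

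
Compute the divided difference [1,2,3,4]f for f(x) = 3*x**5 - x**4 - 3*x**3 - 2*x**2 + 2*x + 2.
182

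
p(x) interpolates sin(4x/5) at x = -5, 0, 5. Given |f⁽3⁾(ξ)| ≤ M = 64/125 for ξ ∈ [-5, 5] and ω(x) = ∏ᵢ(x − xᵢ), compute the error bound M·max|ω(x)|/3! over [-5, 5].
64*sqrt(3)/27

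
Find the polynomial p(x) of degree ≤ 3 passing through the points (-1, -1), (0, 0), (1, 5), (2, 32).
3*x**3 + 2*x**2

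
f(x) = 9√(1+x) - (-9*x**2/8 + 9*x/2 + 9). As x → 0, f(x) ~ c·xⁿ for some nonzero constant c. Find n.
3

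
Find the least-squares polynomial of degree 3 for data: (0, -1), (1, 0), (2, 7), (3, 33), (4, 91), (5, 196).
-67/63 + (566/189)x + (-253/63)x² + (61/27)x³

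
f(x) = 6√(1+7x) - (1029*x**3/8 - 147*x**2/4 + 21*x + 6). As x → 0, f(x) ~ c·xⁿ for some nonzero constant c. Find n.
4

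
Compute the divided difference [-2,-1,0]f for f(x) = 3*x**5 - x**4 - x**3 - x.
-49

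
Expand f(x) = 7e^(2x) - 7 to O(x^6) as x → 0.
14*x + 14*x**2 + 28*x**3/3 + 14*x**4/3 + 28*x**5/15 + O(x**6)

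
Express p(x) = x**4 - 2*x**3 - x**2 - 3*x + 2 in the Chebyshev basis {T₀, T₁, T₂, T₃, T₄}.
(15/8)T₀ + (-9/2)T₁ + (-1/2)T₃ + (1/8)T₄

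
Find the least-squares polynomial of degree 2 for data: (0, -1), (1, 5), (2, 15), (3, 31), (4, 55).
-3/5 + (9/5)x + (3)x²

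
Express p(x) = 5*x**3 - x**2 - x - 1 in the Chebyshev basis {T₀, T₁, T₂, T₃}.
(-3/2)T₀ + (11/4)T₁ + (-1/2)T₂ + (5/4)T₃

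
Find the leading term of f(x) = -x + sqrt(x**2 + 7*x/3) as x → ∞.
7/6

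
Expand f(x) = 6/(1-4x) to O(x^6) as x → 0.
6 + 24*x + 96*x**2 + 384*x**3 + 1536*x**4 + 6144*x**5 + O(x**6)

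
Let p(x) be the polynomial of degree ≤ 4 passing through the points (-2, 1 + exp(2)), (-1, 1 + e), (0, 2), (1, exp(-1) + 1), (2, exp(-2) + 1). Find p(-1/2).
(-20*e + 3 + (-5*exp(2) + 60*e + 218)*exp(2))*exp(-2)/128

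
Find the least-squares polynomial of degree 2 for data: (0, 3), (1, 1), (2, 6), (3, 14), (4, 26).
92/35 + (-207/70)x + (31/14)x²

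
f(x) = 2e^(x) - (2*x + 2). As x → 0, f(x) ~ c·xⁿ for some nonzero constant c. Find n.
2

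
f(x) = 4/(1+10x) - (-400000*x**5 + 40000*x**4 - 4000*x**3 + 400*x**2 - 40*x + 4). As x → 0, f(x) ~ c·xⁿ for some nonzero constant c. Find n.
6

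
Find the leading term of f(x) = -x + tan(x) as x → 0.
x**3/3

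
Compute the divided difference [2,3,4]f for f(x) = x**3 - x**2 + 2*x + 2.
8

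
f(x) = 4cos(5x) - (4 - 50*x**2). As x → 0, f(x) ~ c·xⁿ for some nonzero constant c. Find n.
4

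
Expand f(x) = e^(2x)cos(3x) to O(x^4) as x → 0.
1 + 2*x - 5*x**2/2 - 23*x**3/3 + O(x**4)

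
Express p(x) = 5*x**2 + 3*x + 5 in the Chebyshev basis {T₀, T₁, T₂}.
(15/2)T₀ + (3)T₁ + (5/2)T₂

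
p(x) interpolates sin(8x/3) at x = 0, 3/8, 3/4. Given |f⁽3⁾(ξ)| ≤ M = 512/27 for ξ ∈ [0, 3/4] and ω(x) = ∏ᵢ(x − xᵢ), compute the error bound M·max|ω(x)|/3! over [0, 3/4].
sqrt(3)/27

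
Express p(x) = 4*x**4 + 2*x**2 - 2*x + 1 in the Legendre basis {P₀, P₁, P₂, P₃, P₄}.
(37/15)P₀ + (-2)P₁ + (76/21)P₂ + (32/35)P₄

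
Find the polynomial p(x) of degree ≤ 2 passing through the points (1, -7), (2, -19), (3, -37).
-3*x**2 - 3*x - 1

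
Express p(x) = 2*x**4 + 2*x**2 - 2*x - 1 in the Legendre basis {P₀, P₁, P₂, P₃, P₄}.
(1/15)P₀ + (-2)P₁ + (52/21)P₂ + (16/35)P₄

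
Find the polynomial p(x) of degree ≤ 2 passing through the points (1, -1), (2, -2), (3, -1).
x**2 - 4*x + 2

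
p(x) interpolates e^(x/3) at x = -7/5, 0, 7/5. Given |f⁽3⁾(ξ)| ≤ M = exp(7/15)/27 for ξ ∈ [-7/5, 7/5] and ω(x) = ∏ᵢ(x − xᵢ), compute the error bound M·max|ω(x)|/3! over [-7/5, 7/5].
343*sqrt(3)*exp(7/15)/91125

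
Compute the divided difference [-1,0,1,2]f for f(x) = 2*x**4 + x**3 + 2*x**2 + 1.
5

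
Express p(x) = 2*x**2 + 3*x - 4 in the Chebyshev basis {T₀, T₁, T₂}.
(-3)T₀ + (3)T₁ + T₂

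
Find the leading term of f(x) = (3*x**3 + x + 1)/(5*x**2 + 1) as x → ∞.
3*x/5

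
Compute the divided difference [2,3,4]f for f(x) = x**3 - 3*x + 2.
9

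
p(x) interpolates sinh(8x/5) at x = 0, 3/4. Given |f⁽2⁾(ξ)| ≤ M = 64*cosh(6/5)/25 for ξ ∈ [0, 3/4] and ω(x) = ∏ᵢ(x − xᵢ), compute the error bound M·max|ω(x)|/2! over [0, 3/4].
9*cosh(6/5)/50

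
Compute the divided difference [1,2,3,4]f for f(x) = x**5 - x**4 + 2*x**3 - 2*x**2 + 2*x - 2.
57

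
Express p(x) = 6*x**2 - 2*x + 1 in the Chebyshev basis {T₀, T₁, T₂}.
(4)T₀ + (-2)T₁ + (3)T₂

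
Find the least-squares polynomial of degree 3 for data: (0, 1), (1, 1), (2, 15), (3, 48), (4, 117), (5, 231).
7/9 + (-125/189)x + (-25/126)x² + (103/54)x³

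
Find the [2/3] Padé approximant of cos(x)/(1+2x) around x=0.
(1 - 5*x**2/12)/(x**3/6 + x**2/12 + 2*x + 1)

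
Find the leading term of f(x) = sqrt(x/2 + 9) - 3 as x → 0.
x/12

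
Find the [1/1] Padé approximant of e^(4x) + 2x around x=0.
(14*x/3 + 1)/(1 - 4*x/3)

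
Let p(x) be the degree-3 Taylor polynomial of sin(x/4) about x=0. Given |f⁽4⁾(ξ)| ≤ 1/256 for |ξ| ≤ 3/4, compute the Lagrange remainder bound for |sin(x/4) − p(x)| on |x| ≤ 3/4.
27/524288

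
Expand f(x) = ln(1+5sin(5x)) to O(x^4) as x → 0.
25*x - 625*x**2/2 + 30625*x**3/6 + O(x**4)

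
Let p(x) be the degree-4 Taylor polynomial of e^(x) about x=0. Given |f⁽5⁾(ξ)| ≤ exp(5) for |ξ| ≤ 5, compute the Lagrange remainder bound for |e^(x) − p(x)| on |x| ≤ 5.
625*exp(5)/24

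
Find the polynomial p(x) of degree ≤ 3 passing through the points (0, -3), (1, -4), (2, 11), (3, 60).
3*x**3 - x**2 - 3*x - 3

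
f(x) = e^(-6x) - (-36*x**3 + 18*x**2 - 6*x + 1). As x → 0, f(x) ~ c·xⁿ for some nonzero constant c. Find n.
4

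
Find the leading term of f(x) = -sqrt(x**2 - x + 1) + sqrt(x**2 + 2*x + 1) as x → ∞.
3/2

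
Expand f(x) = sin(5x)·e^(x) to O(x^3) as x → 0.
5*x + 5*x**2 + O(x**3)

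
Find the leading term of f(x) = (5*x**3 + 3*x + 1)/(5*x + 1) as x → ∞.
x**2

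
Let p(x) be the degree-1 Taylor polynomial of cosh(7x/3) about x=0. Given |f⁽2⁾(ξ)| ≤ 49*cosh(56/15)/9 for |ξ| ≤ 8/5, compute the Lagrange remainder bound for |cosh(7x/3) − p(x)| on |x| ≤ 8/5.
1568*cosh(56/15)/225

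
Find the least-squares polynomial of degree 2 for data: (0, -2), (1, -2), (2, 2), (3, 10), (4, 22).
-2 + (-2)x + (2)x²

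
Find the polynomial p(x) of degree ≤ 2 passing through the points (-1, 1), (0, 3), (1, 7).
x**2 + 3*x + 3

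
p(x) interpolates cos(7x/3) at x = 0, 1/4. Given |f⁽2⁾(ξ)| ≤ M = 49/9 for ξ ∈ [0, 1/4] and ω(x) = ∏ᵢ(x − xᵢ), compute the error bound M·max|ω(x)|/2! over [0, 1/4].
49/1152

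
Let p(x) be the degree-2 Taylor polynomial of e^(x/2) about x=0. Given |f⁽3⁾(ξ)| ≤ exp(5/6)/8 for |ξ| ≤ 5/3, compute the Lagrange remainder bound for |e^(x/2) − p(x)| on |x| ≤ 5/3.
125*exp(5/6)/1296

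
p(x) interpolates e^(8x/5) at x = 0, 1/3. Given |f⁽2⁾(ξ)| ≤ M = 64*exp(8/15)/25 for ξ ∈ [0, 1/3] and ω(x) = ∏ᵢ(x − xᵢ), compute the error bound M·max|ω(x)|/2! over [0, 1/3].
8*exp(8/15)/225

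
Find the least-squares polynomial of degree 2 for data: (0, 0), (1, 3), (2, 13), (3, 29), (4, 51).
-4/35 + (8/35)x + (22/7)x²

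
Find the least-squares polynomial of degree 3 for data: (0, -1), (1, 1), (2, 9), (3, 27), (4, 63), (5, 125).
-73/63 + (524/189)x + (-79/63)x² + (31/27)x³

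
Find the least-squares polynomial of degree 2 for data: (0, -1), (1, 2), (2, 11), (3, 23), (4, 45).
-26/35 + (-29/70)x + (41/14)x²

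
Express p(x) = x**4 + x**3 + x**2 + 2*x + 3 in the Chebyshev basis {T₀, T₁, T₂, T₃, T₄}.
(31/8)T₀ + (11/4)T₁ + T₂ + (1/4)T₃ + (1/8)T₄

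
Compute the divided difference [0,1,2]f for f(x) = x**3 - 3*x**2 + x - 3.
0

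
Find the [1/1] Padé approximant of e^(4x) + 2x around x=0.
(14*x/3 + 1)/(1 - 4*x/3)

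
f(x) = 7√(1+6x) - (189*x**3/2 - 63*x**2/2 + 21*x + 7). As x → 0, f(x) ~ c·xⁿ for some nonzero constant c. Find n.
4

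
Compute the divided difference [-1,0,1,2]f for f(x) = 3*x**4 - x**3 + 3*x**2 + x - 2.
5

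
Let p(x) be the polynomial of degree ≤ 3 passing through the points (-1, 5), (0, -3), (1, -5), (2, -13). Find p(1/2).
-4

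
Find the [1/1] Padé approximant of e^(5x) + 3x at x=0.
(103*x/16 + 1)/(1 - 25*x/16)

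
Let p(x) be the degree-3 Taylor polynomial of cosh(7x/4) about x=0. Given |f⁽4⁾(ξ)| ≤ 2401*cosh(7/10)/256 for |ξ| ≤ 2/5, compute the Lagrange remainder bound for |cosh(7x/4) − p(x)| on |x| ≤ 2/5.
2401*cosh(7/10)/240000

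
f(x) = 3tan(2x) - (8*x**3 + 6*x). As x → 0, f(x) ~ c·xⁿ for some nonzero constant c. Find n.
5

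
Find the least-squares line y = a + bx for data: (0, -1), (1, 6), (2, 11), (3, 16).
a = -2/5, b = 28/5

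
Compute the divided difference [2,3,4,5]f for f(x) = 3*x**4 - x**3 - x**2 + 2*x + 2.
41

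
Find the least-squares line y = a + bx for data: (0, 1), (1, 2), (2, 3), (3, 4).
a = 1, b = 1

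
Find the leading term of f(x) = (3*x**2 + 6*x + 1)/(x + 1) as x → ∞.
3*x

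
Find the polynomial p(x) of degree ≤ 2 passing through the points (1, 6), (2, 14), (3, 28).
3*x**2 - x + 4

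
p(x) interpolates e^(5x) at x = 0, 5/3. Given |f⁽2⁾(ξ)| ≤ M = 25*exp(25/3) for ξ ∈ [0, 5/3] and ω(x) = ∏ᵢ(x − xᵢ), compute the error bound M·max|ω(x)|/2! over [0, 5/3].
625*exp(25/3)/72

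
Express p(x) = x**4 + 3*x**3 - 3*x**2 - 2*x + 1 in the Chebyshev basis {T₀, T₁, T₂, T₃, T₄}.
(-1/8)T₀ + (1/4)T₁ - T₂ + (3/4)T₃ + (1/8)T₄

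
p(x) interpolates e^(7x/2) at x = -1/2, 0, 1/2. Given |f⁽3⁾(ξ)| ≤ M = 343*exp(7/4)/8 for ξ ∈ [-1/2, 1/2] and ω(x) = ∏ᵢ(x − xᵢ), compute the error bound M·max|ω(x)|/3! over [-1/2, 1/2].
343*sqrt(3)*exp(7/4)/1728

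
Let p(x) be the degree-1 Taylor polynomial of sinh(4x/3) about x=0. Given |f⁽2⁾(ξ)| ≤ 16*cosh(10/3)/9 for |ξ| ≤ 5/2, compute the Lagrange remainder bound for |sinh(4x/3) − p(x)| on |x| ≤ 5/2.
50*cosh(10/3)/9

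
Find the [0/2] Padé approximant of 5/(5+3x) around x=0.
1/(3*x/5 + 1)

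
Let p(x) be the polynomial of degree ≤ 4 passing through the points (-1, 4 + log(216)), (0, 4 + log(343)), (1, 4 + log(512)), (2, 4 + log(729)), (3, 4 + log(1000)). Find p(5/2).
4 + log(729*2**(25/32)*3**(57/128)*5**(105/128)*7**(21/32)/32)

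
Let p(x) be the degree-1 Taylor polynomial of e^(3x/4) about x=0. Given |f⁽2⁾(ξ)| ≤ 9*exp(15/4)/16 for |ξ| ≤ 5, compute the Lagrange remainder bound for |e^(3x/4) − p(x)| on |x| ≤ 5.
225*exp(15/4)/32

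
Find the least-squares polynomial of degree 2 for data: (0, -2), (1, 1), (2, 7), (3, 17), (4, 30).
-69/35 + (8/7)x + (12/7)x²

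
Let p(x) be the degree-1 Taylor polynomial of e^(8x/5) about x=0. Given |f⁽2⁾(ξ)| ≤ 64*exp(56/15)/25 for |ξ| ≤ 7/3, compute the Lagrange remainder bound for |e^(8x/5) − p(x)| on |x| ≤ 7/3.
1568*exp(56/15)/225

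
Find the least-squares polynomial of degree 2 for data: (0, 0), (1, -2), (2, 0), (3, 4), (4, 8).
-2/5 + (-9/5)x + x²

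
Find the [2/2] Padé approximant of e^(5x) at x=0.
(25*x**2/12 + 5*x/2 + 1)/(25*x**2/12 - 5*x/2 + 1)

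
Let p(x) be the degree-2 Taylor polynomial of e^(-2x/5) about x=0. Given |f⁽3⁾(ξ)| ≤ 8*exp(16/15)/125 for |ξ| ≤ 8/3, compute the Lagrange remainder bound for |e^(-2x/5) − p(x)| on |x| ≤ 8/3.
2048*exp(16/15)/10125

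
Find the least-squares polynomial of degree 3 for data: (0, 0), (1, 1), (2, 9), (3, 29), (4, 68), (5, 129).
1/21 + (-59/63)x + (19/21)x² + (8/9)x³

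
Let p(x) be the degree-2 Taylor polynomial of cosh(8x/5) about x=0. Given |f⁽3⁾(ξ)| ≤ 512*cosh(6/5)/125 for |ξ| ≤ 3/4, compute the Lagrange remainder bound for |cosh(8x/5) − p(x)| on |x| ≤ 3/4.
36*cosh(6/5)/125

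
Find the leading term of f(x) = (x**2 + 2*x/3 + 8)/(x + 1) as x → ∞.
x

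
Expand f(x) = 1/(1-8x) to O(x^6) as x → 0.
1 + 8*x + 64*x**2 + 512*x**3 + 4096*x**4 + 32768*x**5 + O(x**6)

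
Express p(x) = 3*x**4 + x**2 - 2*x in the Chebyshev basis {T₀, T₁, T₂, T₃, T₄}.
(13/8)T₀ + (-2)T₁ + (2)T₂ + (3/8)T₄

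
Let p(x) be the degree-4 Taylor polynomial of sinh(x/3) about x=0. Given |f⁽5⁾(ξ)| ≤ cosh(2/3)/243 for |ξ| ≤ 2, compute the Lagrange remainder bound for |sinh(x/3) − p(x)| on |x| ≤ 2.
4*cosh(2/3)/3645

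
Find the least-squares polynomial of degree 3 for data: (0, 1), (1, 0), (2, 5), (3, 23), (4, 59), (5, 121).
62/63 + (-358/189)x + (-37/252)x² + (115/108)x³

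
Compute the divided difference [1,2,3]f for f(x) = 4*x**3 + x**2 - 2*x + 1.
25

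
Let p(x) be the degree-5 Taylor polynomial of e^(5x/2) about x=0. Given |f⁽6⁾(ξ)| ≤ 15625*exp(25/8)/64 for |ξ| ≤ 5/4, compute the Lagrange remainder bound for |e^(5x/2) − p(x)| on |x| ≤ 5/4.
48828125*exp(25/8)/37748736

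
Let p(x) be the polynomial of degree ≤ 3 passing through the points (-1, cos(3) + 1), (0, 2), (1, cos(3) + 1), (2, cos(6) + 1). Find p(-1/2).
cos(6)/16 + 31/16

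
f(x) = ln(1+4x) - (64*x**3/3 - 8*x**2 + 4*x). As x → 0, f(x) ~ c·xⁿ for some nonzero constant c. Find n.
4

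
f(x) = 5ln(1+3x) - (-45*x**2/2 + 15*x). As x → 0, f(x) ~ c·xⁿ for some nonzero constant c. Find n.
3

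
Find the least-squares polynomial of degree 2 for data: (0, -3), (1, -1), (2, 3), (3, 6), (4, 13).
-102/35 + (93/70)x + (9/14)x²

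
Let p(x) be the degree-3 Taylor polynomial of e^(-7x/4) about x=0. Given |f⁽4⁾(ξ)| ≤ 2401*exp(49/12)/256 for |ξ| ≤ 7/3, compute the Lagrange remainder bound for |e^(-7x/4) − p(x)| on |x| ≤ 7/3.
5764801*exp(49/12)/497664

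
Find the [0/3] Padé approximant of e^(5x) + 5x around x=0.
1/(-4625*x**3/6 + 175*x**2/2 - 10*x + 1)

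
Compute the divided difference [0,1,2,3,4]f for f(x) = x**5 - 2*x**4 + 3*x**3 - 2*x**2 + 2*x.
8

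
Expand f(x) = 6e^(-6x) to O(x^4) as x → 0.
6 - 36*x + 108*x**2 - 216*x**3 + O(x**4)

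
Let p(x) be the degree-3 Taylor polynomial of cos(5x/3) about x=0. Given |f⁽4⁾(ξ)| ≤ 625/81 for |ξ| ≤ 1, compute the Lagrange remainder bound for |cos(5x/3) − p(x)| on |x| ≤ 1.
625/1944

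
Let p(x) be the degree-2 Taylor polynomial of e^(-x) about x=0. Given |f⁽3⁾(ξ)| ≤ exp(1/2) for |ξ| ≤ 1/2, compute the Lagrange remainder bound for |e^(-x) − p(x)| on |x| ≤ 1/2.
exp(1/2)/48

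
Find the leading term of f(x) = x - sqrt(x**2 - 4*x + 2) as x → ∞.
2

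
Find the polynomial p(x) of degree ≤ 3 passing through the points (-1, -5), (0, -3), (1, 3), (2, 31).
3*x**3 + 2*x**2 + x - 3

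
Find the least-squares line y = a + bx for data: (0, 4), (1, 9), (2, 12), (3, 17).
a = 21/5, b = 21/5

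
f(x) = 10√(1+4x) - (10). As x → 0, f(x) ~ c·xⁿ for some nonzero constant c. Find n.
1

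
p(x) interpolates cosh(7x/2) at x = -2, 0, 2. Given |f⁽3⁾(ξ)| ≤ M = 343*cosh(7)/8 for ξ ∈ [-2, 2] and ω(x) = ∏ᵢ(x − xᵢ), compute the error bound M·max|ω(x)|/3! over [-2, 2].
343*sqrt(3)*cosh(7)/27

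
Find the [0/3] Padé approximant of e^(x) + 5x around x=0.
1/(-1261*x**3/6 + 71*x**2/2 - 6*x + 1)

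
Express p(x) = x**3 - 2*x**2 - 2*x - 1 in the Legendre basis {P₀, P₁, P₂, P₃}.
(-5/3)P₀ + (-7/5)P₁ + (-4/3)P₂ + (2/5)P₃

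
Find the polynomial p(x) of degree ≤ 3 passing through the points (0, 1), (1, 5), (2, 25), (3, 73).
2*x**3 + 2*x**2 + 1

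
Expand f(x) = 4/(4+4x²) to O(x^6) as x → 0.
1 - x**2 + x**4 + O(x**6)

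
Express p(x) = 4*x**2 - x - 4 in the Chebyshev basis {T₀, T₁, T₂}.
(-2)T₀ - T₁ + (2)T₂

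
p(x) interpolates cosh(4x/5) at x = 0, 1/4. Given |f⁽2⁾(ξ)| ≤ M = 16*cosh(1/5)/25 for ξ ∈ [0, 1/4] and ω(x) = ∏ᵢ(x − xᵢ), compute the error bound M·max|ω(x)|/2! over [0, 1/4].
cosh(1/5)/200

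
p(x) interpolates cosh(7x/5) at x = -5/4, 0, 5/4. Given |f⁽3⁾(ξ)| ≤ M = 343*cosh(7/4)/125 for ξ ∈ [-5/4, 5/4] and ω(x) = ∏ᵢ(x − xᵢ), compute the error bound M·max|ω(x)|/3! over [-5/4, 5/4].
343*sqrt(3)*cosh(7/4)/1728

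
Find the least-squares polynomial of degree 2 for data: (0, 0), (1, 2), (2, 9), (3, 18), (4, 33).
(1/5)x + (2)x²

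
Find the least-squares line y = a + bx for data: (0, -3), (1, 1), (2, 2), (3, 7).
a = -29/10, b = 31/10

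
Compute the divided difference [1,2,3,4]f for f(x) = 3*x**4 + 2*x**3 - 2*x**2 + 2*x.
32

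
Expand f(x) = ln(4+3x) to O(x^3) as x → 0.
log(4) + 3*x/4 - 9*x**2/32 + O(x**3)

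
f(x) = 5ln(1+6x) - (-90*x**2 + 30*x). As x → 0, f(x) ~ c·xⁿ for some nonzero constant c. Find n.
3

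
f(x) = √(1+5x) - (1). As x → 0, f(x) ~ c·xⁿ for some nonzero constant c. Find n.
1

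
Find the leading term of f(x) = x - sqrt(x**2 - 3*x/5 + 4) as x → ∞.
3/10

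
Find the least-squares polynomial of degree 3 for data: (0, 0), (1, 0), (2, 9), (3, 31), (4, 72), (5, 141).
-11/63 + (-361/378)x + (151/252)x² + (113/108)x³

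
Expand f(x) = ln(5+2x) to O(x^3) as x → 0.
log(5) + 2*x/5 - 2*x**2/25 + O(x**3)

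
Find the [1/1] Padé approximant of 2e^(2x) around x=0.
(2*x + 2)/(1 - x)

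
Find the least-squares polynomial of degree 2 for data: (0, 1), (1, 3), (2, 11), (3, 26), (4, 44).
27/35 + (-17/70)x + (39/14)x²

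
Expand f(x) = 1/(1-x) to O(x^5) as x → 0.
1 + x + x**2 + x**3 + x**4 + O(x**5)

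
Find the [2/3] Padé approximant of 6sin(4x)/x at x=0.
(24 - 224*x**2/5)/(4*x**2/5 + 1)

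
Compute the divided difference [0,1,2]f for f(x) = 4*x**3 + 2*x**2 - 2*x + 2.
14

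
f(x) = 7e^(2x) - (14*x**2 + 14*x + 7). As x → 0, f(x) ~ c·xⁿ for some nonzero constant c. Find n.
3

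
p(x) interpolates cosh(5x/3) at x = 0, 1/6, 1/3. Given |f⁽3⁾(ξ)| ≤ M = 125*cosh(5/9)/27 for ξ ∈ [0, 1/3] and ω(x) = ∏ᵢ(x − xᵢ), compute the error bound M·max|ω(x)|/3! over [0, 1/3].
125*sqrt(3)*cosh(5/9)/157464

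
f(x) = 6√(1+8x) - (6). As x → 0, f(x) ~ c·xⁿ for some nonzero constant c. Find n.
1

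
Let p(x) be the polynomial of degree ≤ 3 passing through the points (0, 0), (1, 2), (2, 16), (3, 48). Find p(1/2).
-1/8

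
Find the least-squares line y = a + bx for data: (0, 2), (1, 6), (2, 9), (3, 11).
a = 5/2, b = 3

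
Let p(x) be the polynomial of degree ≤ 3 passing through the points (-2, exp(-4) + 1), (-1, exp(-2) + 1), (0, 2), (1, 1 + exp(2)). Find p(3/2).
(-5 + 21*exp(2) + (-19 + 35*exp(2))*exp(4))*exp(-4)/16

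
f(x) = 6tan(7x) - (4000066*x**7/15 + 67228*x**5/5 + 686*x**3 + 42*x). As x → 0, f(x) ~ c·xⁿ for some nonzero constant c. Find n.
9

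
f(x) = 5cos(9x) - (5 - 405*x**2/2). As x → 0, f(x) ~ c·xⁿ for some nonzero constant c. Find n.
4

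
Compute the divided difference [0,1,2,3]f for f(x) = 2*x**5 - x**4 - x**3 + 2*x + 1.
43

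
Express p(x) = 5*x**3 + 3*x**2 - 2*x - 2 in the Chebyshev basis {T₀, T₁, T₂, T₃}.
(-1/2)T₀ + (7/4)T₁ + (3/2)T₂ + (5/4)T₃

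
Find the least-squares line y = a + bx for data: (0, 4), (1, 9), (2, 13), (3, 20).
a = 37/10, b = 26/5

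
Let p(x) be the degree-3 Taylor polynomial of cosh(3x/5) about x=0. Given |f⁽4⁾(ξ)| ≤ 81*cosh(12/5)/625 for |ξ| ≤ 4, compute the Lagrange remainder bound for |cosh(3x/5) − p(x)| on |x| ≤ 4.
864*cosh(12/5)/625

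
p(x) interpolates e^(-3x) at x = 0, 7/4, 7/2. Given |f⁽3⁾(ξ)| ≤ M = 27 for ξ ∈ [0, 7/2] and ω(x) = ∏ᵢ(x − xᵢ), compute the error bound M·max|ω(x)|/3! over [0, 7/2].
343*sqrt(3)/64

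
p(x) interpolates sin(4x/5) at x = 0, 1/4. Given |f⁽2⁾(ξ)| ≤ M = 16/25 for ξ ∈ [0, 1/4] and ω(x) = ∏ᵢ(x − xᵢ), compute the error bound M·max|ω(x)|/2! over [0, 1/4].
1/200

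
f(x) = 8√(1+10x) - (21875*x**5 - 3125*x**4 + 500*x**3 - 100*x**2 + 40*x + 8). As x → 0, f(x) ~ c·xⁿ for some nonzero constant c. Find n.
6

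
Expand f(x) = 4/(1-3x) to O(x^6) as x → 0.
4 + 12*x + 36*x**2 + 108*x**3 + 324*x**4 + 972*x**5 + O(x**6)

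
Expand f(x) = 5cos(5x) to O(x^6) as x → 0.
5 - 125*x**2/2 + 3125*x**4/24 + O(x**6)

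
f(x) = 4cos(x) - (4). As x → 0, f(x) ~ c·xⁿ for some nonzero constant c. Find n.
2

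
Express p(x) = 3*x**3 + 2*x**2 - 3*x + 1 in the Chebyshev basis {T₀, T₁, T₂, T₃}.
(2)T₀ + (-3/4)T₁ + T₂ + (3/4)T₃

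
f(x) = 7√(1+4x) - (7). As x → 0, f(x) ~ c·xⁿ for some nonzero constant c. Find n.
1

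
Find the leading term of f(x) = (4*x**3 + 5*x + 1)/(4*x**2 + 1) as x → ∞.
x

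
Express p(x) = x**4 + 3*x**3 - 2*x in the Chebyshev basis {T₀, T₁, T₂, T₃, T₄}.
(3/8)T₀ + (1/4)T₁ + (1/2)T₂ + (3/4)T₃ + (1/8)T₄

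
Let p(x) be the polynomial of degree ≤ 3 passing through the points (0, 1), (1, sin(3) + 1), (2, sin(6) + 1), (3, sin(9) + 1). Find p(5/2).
15*sin(6)/16 - 5*sin(3)/16 + 5*sin(9)/16 + 1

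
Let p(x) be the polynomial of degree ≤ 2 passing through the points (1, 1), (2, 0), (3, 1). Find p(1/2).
9/4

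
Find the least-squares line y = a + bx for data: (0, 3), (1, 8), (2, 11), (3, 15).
a = 17/5, b = 39/10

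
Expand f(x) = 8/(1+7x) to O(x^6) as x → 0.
8 - 56*x + 392*x**2 - 2744*x**3 + 19208*x**4 - 134456*x**5 + O(x**6)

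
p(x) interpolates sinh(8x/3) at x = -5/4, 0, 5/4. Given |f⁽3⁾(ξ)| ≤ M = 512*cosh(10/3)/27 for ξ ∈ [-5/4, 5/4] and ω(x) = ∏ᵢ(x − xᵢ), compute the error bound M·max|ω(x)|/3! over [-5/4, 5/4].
1000*sqrt(3)*cosh(10/3)/729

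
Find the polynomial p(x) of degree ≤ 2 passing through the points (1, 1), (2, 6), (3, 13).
x**2 + 2*x - 2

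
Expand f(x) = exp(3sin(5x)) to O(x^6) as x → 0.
1 + 15*x + 225*x**2/2 + 500*x**3 + 9375*x**4/8 - 625*x**5 + O(x**6)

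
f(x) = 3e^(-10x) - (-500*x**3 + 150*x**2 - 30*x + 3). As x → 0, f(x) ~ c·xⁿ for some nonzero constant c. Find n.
4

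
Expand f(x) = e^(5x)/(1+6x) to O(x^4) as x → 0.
1 - x + 37*x**2/2 - 541*x**3/6 + O(x**4)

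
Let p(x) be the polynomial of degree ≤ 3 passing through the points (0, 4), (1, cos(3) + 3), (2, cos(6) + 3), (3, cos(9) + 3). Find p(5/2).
5*cos(9)/16 - 5*cos(3)/16 + 15*cos(6)/16 + 49/16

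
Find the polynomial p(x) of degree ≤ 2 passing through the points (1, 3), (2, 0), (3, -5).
4 - x**2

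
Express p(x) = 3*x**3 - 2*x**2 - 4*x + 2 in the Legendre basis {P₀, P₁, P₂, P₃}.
(4/3)P₀ + (-11/5)P₁ + (-4/3)P₂ + (6/5)P₃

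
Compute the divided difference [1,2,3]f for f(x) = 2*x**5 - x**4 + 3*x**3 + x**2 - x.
174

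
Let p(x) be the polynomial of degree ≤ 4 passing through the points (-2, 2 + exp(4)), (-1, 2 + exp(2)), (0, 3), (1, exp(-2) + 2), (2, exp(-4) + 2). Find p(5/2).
(-420*exp(2) + 315 + (-180*exp(2) + 634 + 35*exp(4))*exp(4))*exp(-4)/128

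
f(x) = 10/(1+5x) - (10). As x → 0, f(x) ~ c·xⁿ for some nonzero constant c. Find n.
1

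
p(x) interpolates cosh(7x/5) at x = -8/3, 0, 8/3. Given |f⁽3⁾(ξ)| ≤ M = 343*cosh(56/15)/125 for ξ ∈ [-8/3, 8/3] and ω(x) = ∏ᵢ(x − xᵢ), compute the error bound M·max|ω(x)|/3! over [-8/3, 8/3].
175616*sqrt(3)*cosh(56/15)/91125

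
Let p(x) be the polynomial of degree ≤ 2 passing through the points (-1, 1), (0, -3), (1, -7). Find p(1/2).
-5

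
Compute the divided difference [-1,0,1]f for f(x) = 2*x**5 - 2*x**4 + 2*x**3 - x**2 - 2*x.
-3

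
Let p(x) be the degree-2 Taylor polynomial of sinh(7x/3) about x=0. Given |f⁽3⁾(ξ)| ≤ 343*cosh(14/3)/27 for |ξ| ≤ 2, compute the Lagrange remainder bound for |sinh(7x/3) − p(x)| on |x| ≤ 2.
1372*cosh(14/3)/81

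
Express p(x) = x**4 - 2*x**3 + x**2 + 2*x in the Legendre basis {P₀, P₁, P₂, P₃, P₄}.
(8/15)P₀ + (4/5)P₁ + (26/21)P₂ + (-4/5)P₃ + (8/35)P₄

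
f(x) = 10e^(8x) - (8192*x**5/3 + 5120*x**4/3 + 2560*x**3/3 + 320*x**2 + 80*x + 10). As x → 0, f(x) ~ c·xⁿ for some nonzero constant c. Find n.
6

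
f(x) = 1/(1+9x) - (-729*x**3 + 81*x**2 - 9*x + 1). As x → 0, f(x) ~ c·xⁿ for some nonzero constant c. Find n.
4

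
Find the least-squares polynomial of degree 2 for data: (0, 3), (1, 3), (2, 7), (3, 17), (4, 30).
104/35 + (-82/35)x + (16/7)x²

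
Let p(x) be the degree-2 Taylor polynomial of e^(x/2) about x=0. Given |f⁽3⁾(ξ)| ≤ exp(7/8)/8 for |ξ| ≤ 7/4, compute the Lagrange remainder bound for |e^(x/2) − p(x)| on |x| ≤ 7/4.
343*exp(7/8)/3072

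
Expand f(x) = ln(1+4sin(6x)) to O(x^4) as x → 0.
24*x - 288*x**2 + 4464*x**3 + O(x**4)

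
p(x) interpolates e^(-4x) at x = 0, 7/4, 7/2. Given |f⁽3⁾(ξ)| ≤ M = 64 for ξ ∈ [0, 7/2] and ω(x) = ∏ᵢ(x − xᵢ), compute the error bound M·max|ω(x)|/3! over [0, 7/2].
343*sqrt(3)/27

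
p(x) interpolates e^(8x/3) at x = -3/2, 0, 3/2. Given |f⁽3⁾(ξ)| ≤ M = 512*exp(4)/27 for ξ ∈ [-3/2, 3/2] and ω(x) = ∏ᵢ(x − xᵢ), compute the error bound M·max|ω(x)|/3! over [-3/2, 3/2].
64*sqrt(3)*exp(4)/27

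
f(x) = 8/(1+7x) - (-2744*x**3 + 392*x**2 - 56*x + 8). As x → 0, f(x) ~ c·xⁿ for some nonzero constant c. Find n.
4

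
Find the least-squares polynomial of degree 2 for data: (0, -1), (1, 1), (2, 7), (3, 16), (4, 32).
-27/35 + (-53/70)x + (31/14)x²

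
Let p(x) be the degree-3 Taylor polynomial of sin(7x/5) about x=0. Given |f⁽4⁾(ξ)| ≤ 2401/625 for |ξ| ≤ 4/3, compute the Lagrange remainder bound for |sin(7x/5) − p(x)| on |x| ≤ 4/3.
76832/151875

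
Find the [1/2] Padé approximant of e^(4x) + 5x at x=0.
(1787*x/219 + 1)/(-32*x**2/73 - 184*x/219 + 1)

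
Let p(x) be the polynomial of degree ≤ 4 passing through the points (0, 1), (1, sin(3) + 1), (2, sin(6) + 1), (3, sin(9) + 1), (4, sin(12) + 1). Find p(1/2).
-5*sin(12)/128 + 7*sin(9)/32 - 35*sin(6)/64 + 35*sin(3)/32 + 1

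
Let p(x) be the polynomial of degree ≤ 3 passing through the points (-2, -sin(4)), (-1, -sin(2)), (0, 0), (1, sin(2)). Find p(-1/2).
-5*sin(2)/8 + sin(4)/16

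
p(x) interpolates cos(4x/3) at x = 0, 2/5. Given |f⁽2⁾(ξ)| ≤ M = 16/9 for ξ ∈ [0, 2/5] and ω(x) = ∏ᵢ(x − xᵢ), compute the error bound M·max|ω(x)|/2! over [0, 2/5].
8/225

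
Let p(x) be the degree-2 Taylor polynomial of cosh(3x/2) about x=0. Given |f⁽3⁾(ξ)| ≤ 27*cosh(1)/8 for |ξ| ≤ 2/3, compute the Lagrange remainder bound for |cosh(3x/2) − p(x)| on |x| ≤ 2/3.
cosh(1)/6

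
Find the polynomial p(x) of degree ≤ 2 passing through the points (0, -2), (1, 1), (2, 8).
2*x**2 + x - 2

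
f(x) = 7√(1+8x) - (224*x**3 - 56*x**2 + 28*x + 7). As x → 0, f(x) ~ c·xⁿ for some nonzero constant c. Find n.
4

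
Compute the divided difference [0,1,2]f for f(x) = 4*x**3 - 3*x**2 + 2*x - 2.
9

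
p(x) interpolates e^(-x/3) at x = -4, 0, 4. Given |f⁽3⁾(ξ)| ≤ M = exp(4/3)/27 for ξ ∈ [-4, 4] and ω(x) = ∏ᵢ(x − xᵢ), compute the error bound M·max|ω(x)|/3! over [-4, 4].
64*sqrt(3)*exp(4/3)/729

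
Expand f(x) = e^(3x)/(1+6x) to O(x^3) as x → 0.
1 - 3*x + 45*x**2/2 + O(x**3)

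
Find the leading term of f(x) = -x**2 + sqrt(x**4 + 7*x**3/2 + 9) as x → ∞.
7*x/4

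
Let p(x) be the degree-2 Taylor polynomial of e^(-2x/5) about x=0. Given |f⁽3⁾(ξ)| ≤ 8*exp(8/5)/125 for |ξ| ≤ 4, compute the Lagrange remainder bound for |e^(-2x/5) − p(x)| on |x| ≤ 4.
256*exp(8/5)/375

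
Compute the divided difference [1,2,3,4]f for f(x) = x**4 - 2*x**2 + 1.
10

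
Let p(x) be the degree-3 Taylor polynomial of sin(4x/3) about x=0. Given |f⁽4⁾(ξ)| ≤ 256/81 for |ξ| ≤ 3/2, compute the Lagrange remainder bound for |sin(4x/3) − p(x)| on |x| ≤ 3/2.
2/3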